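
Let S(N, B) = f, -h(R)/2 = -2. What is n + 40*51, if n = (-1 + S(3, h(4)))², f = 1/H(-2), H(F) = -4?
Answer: 32665/16 ≈ 2041.6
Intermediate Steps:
h(R) = 4 (h(R) = -2*(-2) = 4)
f = -¼ (f = 1/(-4) = -¼ ≈ -0.25000)
S(N, B) = -¼
n = 25/16 (n = (-1 - ¼)² = (-5/4)² = 25/16 ≈ 1.5625)
n + 40*51 = 25/16 + 40*51 = 25/16 + 2040 = 32665/16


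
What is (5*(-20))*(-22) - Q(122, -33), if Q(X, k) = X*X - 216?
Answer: -12468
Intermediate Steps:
Q(X, k) = -216 + X² (Q(X, k) = X² - 216 = -216 + X²)
(5*(-20))*(-22) - Q(122, -33) = (5*(-20))*(-22) - (-216 + 122²) = -100*(-22) - (-216 + 14884) = 2200 - 1*14668 = 2200 - 14668 = -12468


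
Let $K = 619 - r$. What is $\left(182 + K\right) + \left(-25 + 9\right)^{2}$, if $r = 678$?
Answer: $379$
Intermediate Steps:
$K = -59$ ($K = 619 - 678 = -59$)
$\left(182 + K\right) + \left(-25 + 9\right)^{2} = \left(182 - 59\right) + \left(-25 + 9\right)^{2} = 123 + \left(-16\right)^{2} = 123 + 256 = 379$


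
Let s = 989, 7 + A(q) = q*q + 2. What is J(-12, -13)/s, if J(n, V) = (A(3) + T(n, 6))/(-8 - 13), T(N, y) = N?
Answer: 8/20769 ≈ 0.00038519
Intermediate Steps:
A(q) = -5 + q**2 (A(q) = -7 + (q*q + 2) = -7 + (q**2 + 2) = -7 + (2 + q**2) = -5 + q**2)
J(n, V) = -4/21 - n/21 (J(n, V) = ((-5 + 3**2) + n)/(-8 - 13) = ((-5 + 9) + n)/(-21) = (4 + n)*(-1/21) = -4/21 - n/21)
J(-12, -13)/s = (-4/21 - 1/21*(-12))/989 = (-4/21 + 4/7)*(1/989) = (8/21)*(1/989) = 8/20769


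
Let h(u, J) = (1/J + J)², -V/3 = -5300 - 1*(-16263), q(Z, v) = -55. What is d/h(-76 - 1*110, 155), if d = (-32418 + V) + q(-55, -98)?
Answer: -785161025/288624338 ≈ -2.7204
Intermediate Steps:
V = -32889 (V = -3*(-5300 - 1*(-16263)) = -3*(-5300 + 16263) = -3*10963 = -32889)
h(u, J) = (J + 1/J)²
d = -65362 (d = (-32418 - 32889) - 55 = -65307 - 55 = -65362)
d/h(-76 - 1*110, 155) = -65362*24025/(1 + 155²)² = -65362*24025/(1 + 24025)² = -65362/((1/24025)*24026²) = -65362/((1/24025)*577248676) = -65362/577248676/24025 = -65362*24025/577248676 = -785161025/288624338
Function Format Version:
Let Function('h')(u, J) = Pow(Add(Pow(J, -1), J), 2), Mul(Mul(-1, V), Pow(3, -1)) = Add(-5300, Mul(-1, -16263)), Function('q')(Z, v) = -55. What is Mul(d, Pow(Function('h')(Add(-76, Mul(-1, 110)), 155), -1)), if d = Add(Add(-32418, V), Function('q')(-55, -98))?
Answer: Rational(-785161025, 288624338) ≈ -2.7204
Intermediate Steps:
V = -32889 (V = Mul(-3, Add(-5300, Mul(-1, -16263))) = Mul(-3, Add(-5300, 16263)) = Mul(-3, 10963) = -32889)
Function('h')(u, J) = Pow(Add(J, Pow(J, -1)), 2)
d = -65362 (d = Add(Add(-32418, -32889), -55) = Add(-65307, -55) = -65362)
Mul(d, Pow(Function('h')(Add(-76, Mul(-1, 110)), 155), -1)) = Mul(-65362, Pow(Mul(Pow(155, -2), Pow(Add(1, Pow(155, 2)), 2)), -1)) = Mul(-65362, Pow(Mul(Rational(1, 24025), Pow(Add(1, 24025), 2)), -1)) = Mul(-65362, Pow(Mul(Rational(1, 24025), Pow(24026, 2)), -1)) = Mul(-65362, Pow(Mul(Rational(1, 24025), 577248676), -1)) = Mul(-65362, Pow(Rational(577248676, 24025), -1)) = Mul(-65362, Rational(24025, 577248676)) = Rational(-785161025, 288624338)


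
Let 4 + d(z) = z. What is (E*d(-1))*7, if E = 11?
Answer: -385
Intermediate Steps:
d(z) = -4 + z
(E*d(-1))*7 = (11*(-4 - 1))*7 = (11*(-5))*7 = -55*7 = -385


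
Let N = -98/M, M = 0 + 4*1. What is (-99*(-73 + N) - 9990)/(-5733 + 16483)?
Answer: -27/860 ≈ -0.031395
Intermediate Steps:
M = 4 (M = 0 + 4 = 4)
N = -49/2 (N = -98/4 = -98*¼ = -49/2 ≈ -24.500)
(-99*(-73 + N) - 9990)/(-5733 + 16483) = (-99*(-73 - 49/2) - 9990)/(-5733 + 16483) = (-99*(-195/2) - 9990)/10750 = (19305/2 - 9990)*(1/10750) = -675/2*1/10750 = -27/860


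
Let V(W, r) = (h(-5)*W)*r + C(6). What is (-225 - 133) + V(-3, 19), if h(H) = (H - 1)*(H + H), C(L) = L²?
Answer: -3742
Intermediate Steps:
h(H) = 2*H*(-1 + H) (h(H) = (-1 + H)*(2*H) = 2*H*(-1 + H))
V(W, r) = 36 + 60*W*r (V(W, r) = ((2*(-5)*(-1 - 5))*W)*r + 6² = ((2*(-5)*(-6))*W)*r + 36 = (60*W)*r + 36 = 60*W*r + 36 = 36 + 60*W*r)
(-225 - 133) + V(-3, 19) = (-225 - 133) + (36 + 60*(-3)*19) = -358 + (36 - 3420) = -358 - 3384 = -3742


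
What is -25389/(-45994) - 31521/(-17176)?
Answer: 3817527/1599176 ≈ 2.3872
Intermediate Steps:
-25389/(-45994) - 31521/(-17176) = -25389*(-1/45994) - 31521*(-1/17176) = 1953/3538 + 1659/904 = 3817527/1599176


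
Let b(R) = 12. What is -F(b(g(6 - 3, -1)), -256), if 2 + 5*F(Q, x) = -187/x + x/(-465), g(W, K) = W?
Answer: 85589/595200 ≈ 0.14380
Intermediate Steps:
F(Q, x) = -2/5 - 187/(5*x) - x/2325 (F(Q, x) = -2/5 + (-187/x + x/(-465))/5 = -2/5 + (-187/x + x*(-1/465))/5 = -2/5 + (-187/x - x/465)/5 = -2/5 + (-187/(5*x) - x/2325) = -2/5 - 187/(5*x) - x/2325)
-F(b(g(6 - 3, -1)), -256) = -(-86955 - 1*(-256)*(930 - 256))/(2325*(-256)) = -(-1)*(-86955 - 1*(-256)*674)/(2325*256) = -(-1)*(-86955 + 172544)/(2325*256) = -(-1)*85589/(2325*256) = -1*(-85589/595200) = 85589/595200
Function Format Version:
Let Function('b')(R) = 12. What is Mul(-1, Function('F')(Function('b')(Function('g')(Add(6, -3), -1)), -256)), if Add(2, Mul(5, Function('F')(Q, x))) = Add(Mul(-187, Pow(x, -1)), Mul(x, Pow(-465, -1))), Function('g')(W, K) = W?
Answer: Rational(85589, 595200) ≈ 0.14380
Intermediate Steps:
Function('F')(Q, x) = Add(Rational(-2, 5), Mul(Rational(-187, 5), Pow(x, -1)), Mul(Rational(-1, 2325), x)) (Function('F')(Q, x) = Add(Rational(-2, 5), Mul(Rational(1, 5), Add(Mul(-187, Pow(x, -1)), Mul(x, Pow(-465, -1))))) = Add(Rational(-2, 5), Mul(Rational(1, 5), Add(Mul(-187, Pow(x, -1)), Mul(x, Rational(-1, 465))))) = Add(Rational(-2, 5), Mul(Rational(1, 5), Add(Mul(-187, Pow(x, -1)), Mul(Rational(-1, 465), x)))) = Add(Rational(-2, 5), Add(Mul(Rational(-187, 5), Pow(x, -1)), Mul(Rational(-1, 2325), x))) = Add(Rational(-2, 5), Mul(Rational(-187, 5), Pow(x, -1)), Mul(Rational(-1, 2325), x)))
Mul(-1, Function('F')(Function('b')(Function('g')(Add(6, -3), -1)), -256)) = Mul(-1, Mul(Rational(1, 2325), Pow(-256, -1), Add(-86955, Mul(-1, -256, Add(930, -256))))) = Mul(-1, Mul(Rational(1, 2325), Rational(-1, 256), Add(-86955, Mul(-1, -256, 674)))) = Mul(-1, Mul(Rational(1, 2325), Rational(-1, 256), Add(-86955, 172544))) = Mul(-1, Mul(Rational(1, 2325), Rational(-1, 256), 85589)) = Mul(-1, Rational(-85589, 595200)) = Rational(85589, 595200)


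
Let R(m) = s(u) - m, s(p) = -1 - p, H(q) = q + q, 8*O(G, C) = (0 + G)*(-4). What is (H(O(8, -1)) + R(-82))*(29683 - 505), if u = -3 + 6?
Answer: 2042460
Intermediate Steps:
O(G, C) = -G/2 (O(G, C) = ((0 + G)*(-4))/8 = (G*(-4))/8 = (-4*G)/8 = -G/2)
u = 3
H(q) = 2*q
R(m) = -4 - m (R(m) = (-1 - 1*3) - m = (-1 - 3) - m = -4 - m)
(H(O(8, -1)) + R(-82))*(29683 - 505) = (2*(-½*8) + (-4 - 1*(-82)))*(29683 - 505) = (2*(-4) + (-4 + 82))*29178 = (-8 + 78)*29178 = 70*29178 = 2042460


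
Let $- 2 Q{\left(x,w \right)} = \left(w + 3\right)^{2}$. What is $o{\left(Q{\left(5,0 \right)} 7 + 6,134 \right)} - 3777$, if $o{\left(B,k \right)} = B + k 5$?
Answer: $- \frac{6265}{2} \approx -3132.5$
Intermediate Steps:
$Q{\left(x,w \right)} = - \frac{\left(3 + w\right)^{2}}{2}$ ($Q{\left(x,w \right)} = - \frac{\left(w + 3\right)^{2}}{2} = - \frac{\left(3 + w\right)^{2}}{2}$)
$o{\left(B,k \right)} = B + 5 k$
$o{\left(Q{\left(5,0 \right)} 7 + 6,134 \right)} - 3777 = \left(\left(- \frac{\left(3 + 0\right)^{2}}{2} \cdot 7 + 6\right) + 5 \cdot 134\right) - 3777 = \left(\left(- \frac{3^{2}}{2} \cdot 7 + 6\right) + 670\right) - 3777 = \left(\left(\left(- \frac{1}{2}\right) 9 \cdot 7 + 6\right) + 670\right) - 3777 = \left(\left(\left(- \frac{9}{2}\right) 7 + 6\right) + 670\right) - 3777 = \left(\left(- \frac{63}{2} + 6\right) + 670\right) - 3777 = \left(- \frac{51}{2} + 670\right) - 3777 = \frac{1289}{2} - 3777 = - \frac{6265}{2}$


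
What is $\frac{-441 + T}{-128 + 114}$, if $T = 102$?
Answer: $\frac{339}{14} \approx 24.214$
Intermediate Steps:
$\frac{-441 + T}{-128 + 114} = \frac{-441 + 102}{-128 + 114} = - \frac{339}{-14} = \left(-339\right) \left(- \frac{1}{14}\right) = \frac{339}{14}$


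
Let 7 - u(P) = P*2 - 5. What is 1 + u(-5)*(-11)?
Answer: -241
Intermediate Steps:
u(P) = 12 - 2*P (u(P) = 7 - (P*2 - 5) = 7 - (2*P - 5) = 7 - (-5 + 2*P) = 7 + (5 - 2*P) = 12 - 2*P)
1 + u(-5)*(-11) = 1 + (12 - 2*(-5))*(-11) = 1 + (12 + 10)*(-11) = 1 + 22*(-11) = 1 - 242 = -241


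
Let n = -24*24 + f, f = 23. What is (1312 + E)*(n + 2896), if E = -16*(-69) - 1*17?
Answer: 5620857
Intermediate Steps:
E = 1087 (E = 1104 - 17 = 1087)
n = -553 (n = -24*24 + 23 = -576 + 23 = -553)
(1312 + E)*(n + 2896) = (1312 + 1087)*(-553 + 2896) = 2399*2343 = 5620857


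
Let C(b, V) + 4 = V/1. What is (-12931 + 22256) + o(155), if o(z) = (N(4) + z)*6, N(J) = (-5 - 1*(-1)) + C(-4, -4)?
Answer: 10183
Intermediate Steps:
C(b, V) = -4 + V (C(b, V) = -4 + V/1 = -4 + V*1 = -4 + V)
N(J) = -12 (N(J) = (-5 - 1*(-1)) + (-4 - 4) = (-5 + 1) - 8 = -4 - 8 = -12)
o(z) = -72 + 6*z (o(z) = (-12 + z)*6 = -72 + 6*z)
(-12931 + 22256) + o(155) = (-12931 + 22256) + (-72 + 6*155) = 9325 + (-72 + 930) = 9325 + 858 = 10183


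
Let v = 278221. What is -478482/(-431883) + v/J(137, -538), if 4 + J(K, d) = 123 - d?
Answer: 13385920313/31527459 ≈ 424.58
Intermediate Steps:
J(K, d) = 119 - d (J(K, d) = -4 + (123 - d) = 119 - d)
-478482/(-431883) + v/J(137, -538) = -478482/(-431883) + 278221/(119 - 1*(-538)) = -478482*(-1/431883) + 278221/(119 + 538) = 159494/143961 + 278221/657 = 13385920313/31527459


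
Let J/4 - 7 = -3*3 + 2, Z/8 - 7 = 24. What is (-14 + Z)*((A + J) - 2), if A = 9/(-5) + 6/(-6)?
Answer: -5616/5 ≈ -1123.2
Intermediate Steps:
Z = 248 (Z = 56 + 8*24 = 56 + 192 = 248)
A = -14/5 (A = 9*(-⅕) + 6*(-⅙) = -9/5 - 1 = -14/5 ≈ -2.8000)
J = 0 (J = 28 + 4*(-3*3 + 2) = 28 + 4*(-9 + 2) = 28 + 4*(-7) = 28 - 28 = 0)
(-14 + Z)*((A + J) - 2) = (-14 + 248)*((-14/5 + 0) - 2) = 234*(-14/5 - 2) = 234*(-24/5) = -5616/5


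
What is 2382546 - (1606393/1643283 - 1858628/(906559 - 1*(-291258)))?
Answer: 4689691060518566849/1968352313211 ≈ 2.3825e+6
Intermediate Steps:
2382546 - (1606393/1643283 - 1858628/(906559 - 1*(-291258))) = 2382546 - (1606393*(1/1643283) - 1858628/(906559 + 291258)) = 2382546 - (1606393/1643283 - 1858628/1197817) = 2382546 - 1*(-1130086951643/1968352313211) = 2382546 + 1130086951643/1968352313211 = 4689691060518566849/1968352313211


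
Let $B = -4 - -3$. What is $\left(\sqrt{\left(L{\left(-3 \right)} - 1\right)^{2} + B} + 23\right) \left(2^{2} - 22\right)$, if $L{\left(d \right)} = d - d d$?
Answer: $-414 - 36 \sqrt{42} \approx -647.31$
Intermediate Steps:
$B = -1$ ($B = -4 + 3 = -1$)
$L{\left(d \right)} = d - d^{2}$
$\left(\sqrt{\left(L{\left(-3 \right)} - 1\right)^{2} + B} + 23\right) \left(2^{2} - 22\right) = \left(\sqrt{\left(- 3 \left(1 - -3\right) - 1\right)^{2} - 1} + 23\right) \left(2^{2} - 22\right) = \left(\sqrt{\left(- 3 \left(1 + 3\right) - 1\right)^{2} - 1} + 23\right) \left(4 - 22\right) = \left(\sqrt{\left(\left(-3\right) 4 - 1\right)^{2} - 1} + 23\right) \left(-18\right) = \left(\sqrt{\left(-12 - 1\right)^{2} - 1} + 23\right) \left(-18\right) = \left(\sqrt{\left(-13\right)^{2} - 1} + 23\right) \left(-18\right) = \left(\sqrt{169 - 1} + 23\right) \left(-18\right) = \left(\sqrt{168} + 23\right) \left(-18\right) = \left(2 \sqrt{42} + 23\right) \left(-18\right) = \left(23 + 2 \sqrt{42}\right) \left(-18\right) = -414 - 36 \sqrt{42}$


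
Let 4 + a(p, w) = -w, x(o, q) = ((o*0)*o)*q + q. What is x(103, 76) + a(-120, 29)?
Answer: 43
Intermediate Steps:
x(o, q) = q (x(o, q) = (0*o)*q + q = 0*q + q = 0 + q = q)
a(p, w) = -4 - w
x(103, 76) + a(-120, 29) = 76 + (-4 - 1*29) = 76 + (-4 - 29) = 76 - 33 = 43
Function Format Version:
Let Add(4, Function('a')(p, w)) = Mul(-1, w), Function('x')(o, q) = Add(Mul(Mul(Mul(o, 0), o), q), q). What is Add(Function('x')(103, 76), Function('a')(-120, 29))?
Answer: 43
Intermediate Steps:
Function('x')(o, q) = q (Function('x')(o, q) = Add(Mul(Mul(0, o), q), q) = Add(Mul(0, q), q) = Add(0, q) = q)
Function('a')(p, w) = Add(-4, Mul(-1, w))
Add(Function('x')(103, 76), Function('a')(-120, 29)) = Add(76, Add(-4, Mul(-1, 29))) = Add(76, Add(-4, -29)) = Add(76, -33) = 43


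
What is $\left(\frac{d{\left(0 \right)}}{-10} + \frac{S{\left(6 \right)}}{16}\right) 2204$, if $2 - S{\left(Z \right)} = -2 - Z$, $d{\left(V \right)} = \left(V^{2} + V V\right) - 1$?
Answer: $\frac{15979}{10} \approx 1597.9$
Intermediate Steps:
$d{\left(V \right)} = -1 + 2 V^{2}$ ($d{\left(V \right)} = \left(V^{2} + V^{2}\right) - 1 = 2 V^{2} - 1 = -1 + 2 V^{2}$)
$S{\left(Z \right)} = 4 + Z$ ($S{\left(Z \right)} = 2 - \left(-2 - Z\right) = 2 + \left(2 + Z\right) = 4 + Z$)
$\left(\frac{d{\left(0 \right)}}{-10} + \frac{S{\left(6 \right)}}{16}\right) 2204 = \left(\frac{-1 + 2 \cdot 0^{2}}{-10} + \frac{4 + 6}{16}\right) 2204 = \left(\left(-1 + 2 \cdot 0\right) \left(- \frac{1}{10}\right) + 10 \cdot \frac{1}{16}\right) 2204 = \left(\left(-1 + 0\right) \left(- \frac{1}{10}\right) + \frac{5}{8}\right) 2204 = \left(\left(-1\right) \left(- \frac{1}{10}\right) + \frac{5}{8}\right) 2204 = \left(\frac{1}{10} + \frac{5}{8}\right) 2204 = \frac{29}{40} \cdot 2204 = \frac{15979}{10}$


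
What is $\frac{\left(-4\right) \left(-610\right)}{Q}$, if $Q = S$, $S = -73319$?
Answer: $- \frac{2440}{73319} \approx -0.033279$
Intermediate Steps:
$Q = -73319$
$\frac{\left(-4\right) \left(-610\right)}{Q} = \frac{\left(-4\right) \left(-610\right)}{-73319} = 2440 \left(- \frac{1}{73319}\right) = - \frac{2440}{73319}$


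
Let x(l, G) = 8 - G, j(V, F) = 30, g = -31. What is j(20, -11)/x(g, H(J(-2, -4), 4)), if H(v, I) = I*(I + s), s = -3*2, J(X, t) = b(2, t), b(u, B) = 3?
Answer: 15/8 ≈ 1.8750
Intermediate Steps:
J(X, t) = 3
s = -6
H(v, I) = I*(-6 + I) (H(v, I) = I*(I - 6) = I*(-6 + I))
j(20, -11)/x(g, H(J(-2, -4), 4)) = 30/(8 - 4*(-6 + 4)) = 30/(8 - 4*(-2)) = 30/(8 - 1*(-8)) = 30/(8 + 8) = 30/16 = 30*(1/16) = 15/8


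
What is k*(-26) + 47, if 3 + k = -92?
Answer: 2517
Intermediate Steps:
k = -95 (k = -3 - 92 = -95)
k*(-26) + 47 = -95*(-26) + 47 = 2470 + 47 = 2517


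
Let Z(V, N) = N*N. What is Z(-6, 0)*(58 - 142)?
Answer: 0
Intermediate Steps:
Z(V, N) = N²
Z(-6, 0)*(58 - 142) = 0²*(58 - 142) = 0*(-84) = 0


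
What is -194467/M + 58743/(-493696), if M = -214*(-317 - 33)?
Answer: -3585979669/1320636800 ≈ -2.7153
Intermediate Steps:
M = 74900 (M = -214*(-350) = 74900)
-194467/M + 58743/(-493696) = -194467/74900 + 58743/(-493696) = -194467*1/74900 + 58743*(-1/493696) = -27781/10700 - 58743/493696 = -3585979669/1320636800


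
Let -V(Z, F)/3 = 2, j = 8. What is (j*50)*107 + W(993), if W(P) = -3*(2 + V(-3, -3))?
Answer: 42812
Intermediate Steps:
V(Z, F) = -6 (V(Z, F) = -3*2 = -6)
W(P) = 12 (W(P) = -3*(2 - 6) = -3*(-4) = 12)
(j*50)*107 + W(993) = (8*50)*107 + 12 = 400*107 + 12 = 42800 + 12 = 42812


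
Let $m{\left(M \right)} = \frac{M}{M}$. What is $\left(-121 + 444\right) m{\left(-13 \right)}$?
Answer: $323$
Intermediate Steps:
$m{\left(M \right)} = 1$
$\left(-121 + 444\right) m{\left(-13 \right)} = \left(-121 + 444\right) 1 = 323 \cdot 1 = 323$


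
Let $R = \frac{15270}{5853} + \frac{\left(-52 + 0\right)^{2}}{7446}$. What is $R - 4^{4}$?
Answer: $- \frac{1837886866}{7263573} \approx -253.03$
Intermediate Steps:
$R = \frac{21587822}{7263573}$ ($R = 15270 \cdot \frac{1}{5853} + \left(-52\right)^{2} \cdot \frac{1}{7446} = \frac{5090}{1951} + 2704 \cdot \frac{1}{7446} = \frac{5090}{1951} + \frac{1352}{3723} = \frac{21587822}{7263573} \approx 2.9721$)
$R - 4^{4} = \frac{21587822}{7263573} - 4^{4} = \frac{21587822}{7263573} - 256 = - \frac{1837886866}{7263573}$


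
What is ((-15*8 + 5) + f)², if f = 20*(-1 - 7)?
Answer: 75625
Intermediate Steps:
f = -160 (f = 20*(-8) = -160)
((-15*8 + 5) + f)² = ((-15*8 + 5) - 160)² = ((-120 + 5) - 160)² = (-115 - 160)² = (-275)² = 75625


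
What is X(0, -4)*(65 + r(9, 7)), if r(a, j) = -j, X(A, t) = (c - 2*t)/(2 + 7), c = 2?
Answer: 580/9 ≈ 64.444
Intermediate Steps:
X(A, t) = 2/9 - 2*t/9 (X(A, t) = (2 - 2*t)/(2 + 7) = (2 - 2*t)/9 = (2 - 2*t)*(1/9) = 2/9 - 2*t/9)
X(0, -4)*(65 + r(9, 7)) = (2/9 - 2/9*(-4))*(65 - 1*7) = (2/9 + 8/9)*(65 - 7) = (10/9)*58 = 580/9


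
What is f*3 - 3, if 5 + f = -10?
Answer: -48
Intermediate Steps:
f = -15 (f = -5 - 10 = -15)
f*3 - 3 = -15*3 - 3 = -45 - 3 = -48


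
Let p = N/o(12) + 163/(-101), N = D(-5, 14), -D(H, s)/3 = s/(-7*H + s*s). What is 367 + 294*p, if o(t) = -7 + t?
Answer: -656413/5555 ≈ -118.17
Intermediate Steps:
D(H, s) = -3*s/(s**2 - 7*H) (D(H, s) = -3*s/(-7*H + s*s) = -3*s/(-7*H + s**2) = -3*s/(s**2 - 7*H))
N = -2/11 (N = 3*14/(-1*14**2 + 7*(-5)) = 3*14/(-1*196 - 35) = 3*14/(-196 - 35) = 3*14/(-231) = 3*14*(-1/231) = -2/11 ≈ -0.18182)
p = -9167/5555 (p = -2/(11*(-7 + 12)) + 163/(-101) = -2/11/5 + 163*(-1/101) = -2/11*1/5 - 163/101 = -2/55 - 163/101 = -9167/5555 ≈ -1.6502)
367 + 294*p = 367 + 294*(-9167/5555) = 367 - 2695098/5555 = -656413/5555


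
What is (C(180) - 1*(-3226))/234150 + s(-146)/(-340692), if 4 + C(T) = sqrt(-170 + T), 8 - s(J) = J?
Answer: 8042807/604341150 + sqrt(10)/234150 ≈ 0.013322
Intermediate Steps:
s(J) = 8 - J
C(T) = -4 + sqrt(-170 + T)
(C(180) - 1*(-3226))/234150 + s(-146)/(-340692) = ((-4 + sqrt(-170 + 180)) - 1*(-3226))/234150 + (8 - 1*(-146))/(-340692) = ((-4 + sqrt(10)) + 3226)*(1/234150) + (8 + 146)*(-1/340692) = (3222 + sqrt(10))*(1/234150) + 154*(-1/340692) = (537/39025 + sqrt(10)/234150) - 7/15486 = 8042807/604341150 + sqrt(10)/234150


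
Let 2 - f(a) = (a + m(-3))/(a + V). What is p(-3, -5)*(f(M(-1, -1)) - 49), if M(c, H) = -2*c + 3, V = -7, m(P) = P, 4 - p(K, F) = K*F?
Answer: 506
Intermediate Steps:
p(K, F) = 4 - F*K (p(K, F) = 4 - K*F = 4 - F*K)
M(c, H) = 3 - 2*c
f(a) = 2 - (-3 + a)/(-7 + a) (f(a) = 2 - (a - 3)/(a - 7) = 2 - (-3 + a)/(-7 + a))
p(-3, -5)*(f(M(-1, -1)) - 49) = (4 - 1*(-5)*(-3))*((-11 + (3 - 2*(-1)))/(-7 + (3 - 2*(-1))) - 49) = (4 - 15)*((-11 + (3 + 2))/(-7 + (3 + 2)) - 49) = -11*((-11 + 5)/(-7 + 5) - 49) = -11*(-6/(-2) - 49) = -11*(-½*(-6) - 49) = -11*(3 - 49) = -11*(-46) = 506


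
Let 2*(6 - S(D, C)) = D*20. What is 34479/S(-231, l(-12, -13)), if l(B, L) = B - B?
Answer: 11493/772 ≈ 14.887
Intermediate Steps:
l(B, L) = 0
S(D, C) = 6 - 10*D (S(D, C) = 6 - D*20/2 = 6 - 10*D)
34479/S(-231, l(-12, -13)) = 34479/(6 - 10*(-231)) = 34479/(6 + 2310) = 34479/2316 = 34479*(1/2316) = 11493/772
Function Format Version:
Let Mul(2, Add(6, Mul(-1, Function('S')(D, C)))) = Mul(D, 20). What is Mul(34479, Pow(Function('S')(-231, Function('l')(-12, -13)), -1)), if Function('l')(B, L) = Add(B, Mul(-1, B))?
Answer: Rational(11493, 772) ≈ 14.887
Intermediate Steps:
Function('l')(B, L) = 0
Function('S')(D, C) = Add(6, Mul(-10, D)) (Function('S')(D, C) = Add(6, Mul(Rational(-1, 2), Mul(D, 20))) = Add(6, Mul(Rational(-1, 2), Mul(20, D))) = Add(6, Mul(-10, D)))
Mul(34479, Pow(Function('S')(-231, Function('l')(-12, -13)), -1)) = Mul(34479, Pow(Add(6, Mul(-10, -231)), -1)) = Mul(34479, Pow(Add(6, 2310), -1)) = Mul(34479, Pow(2316, -1)) = Mul(34479, Rational(1, 2316)) = Rational(11493, 772)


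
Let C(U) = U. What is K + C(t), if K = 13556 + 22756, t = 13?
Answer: 36325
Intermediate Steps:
K = 36312
K + C(t) = 36312 + 13 = 36325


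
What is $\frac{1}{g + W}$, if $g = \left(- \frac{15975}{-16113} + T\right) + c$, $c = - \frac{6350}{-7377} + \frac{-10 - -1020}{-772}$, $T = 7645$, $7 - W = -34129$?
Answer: $\frac{15294040662}{639008631768937} \approx 2.3934 \cdot 10^{-5}$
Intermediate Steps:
$W = 34136$ ($W = 7 - -34129 = 7 + 34129 = 34136$)
$c = - \frac{1274285}{2847522}$ ($c = \left(-6350\right) \left(- \frac{1}{7377}\right) + \left(-10 + 1020\right) \left(- \frac{1}{772}\right) = \frac{6350}{7377} + 1010 \left(- \frac{1}{772}\right) = \frac{6350}{7377} - \frac{505}{386} = - \frac{1274285}{2847522} \approx -0.44751$)
$g = \frac{116931259730905}{15294040662}$ ($g = \left(- \frac{15975}{-16113} + 7645\right) - \frac{1274285}{2847522} = \left(\left(-15975\right) \left(- \frac{1}{16113}\right) + 7645\right) - \frac{1274285}{2847522} = \left(\frac{5325}{5371} + 7645\right) - \frac{1274285}{2847522} = \frac{41066620}{5371} - \frac{1274285}{2847522} = \frac{116931259730905}{15294040662} \approx 7645.5$)
$\frac{1}{g + W} = \frac{1}{\frac{116931259730905}{15294040662} + 34136} = \frac{1}{\frac{639008631768937}{15294040662}} = \frac{15294040662}{639008631768937}$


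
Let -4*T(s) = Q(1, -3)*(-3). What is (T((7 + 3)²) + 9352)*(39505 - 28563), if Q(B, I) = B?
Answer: 204675581/2 ≈ 1.0234e+8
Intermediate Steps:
T(s) = ¾ (T(s) = -(-3)/4 = -¼*(-3) = ¾)
(T((7 + 3)²) + 9352)*(39505 - 28563) = (¾ + 9352)*(39505 - 28563) = (37411/4)*10942 = 204675581/2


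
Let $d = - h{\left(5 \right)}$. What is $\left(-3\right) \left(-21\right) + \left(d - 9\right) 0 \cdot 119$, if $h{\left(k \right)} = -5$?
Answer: $63$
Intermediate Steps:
$d = 5$ ($d = \left(-1\right) \left(-5\right) = 5$)
$\left(-3\right) \left(-21\right) + \left(d - 9\right) 0 \cdot 119 = \left(-3\right) \left(-21\right) + \left(5 - 9\right) 0 \cdot 119 = 63 + \left(5 - 9\right) 0 \cdot 119 = 63 + \left(-4\right) 0 \cdot 119 = 63 + 0 \cdot 119 = 63 + 0 = 63$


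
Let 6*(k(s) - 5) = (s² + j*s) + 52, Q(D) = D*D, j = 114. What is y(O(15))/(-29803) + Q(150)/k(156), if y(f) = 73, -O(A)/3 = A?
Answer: 2010162127/628873103 ≈ 3.1964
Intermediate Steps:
O(A) = -3*A
Q(D) = D²
k(s) = 41/3 + 19*s + s²/6 (k(s) = 5 + ((s² + 114*s) + 52)/6 = 5 + (52 + s² + 114*s)/6 = 5 + (26/3 + 19*s + s²/6) = 41/3 + 19*s + s²/6)
y(O(15))/(-29803) + Q(150)/k(156) = 73/(-29803) + 150²/(41/3 + 19*156 + (⅙)*156²) = 73*(-1/29803) + 22500/(41/3 + 2964 + (⅙)*24336) = -73/29803 + 22500/(41/3 + 2964 + 4056) = -73/29803 + 22500/(21101/3) = -73/29803 + 22500*(3/21101) = -73/29803 + 67500/21101 = 2010162127/628873103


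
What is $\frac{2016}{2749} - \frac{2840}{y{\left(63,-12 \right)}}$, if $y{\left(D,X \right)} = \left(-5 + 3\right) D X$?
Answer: $- \frac{594871}{519561} \approx -1.1449$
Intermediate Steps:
$y{\left(D,X \right)} = - 2 D X$
$\frac{2016}{2749} - \frac{2840}{y{\left(63,-12 \right)}} = \frac{2016}{2749} - \frac{2840}{\left(-2\right) 63 \left(-12\right)} = 2016 \cdot \frac{1}{2749} - \frac{2840}{1512} = \frac{2016}{2749} - \frac{355}{189} = - \frac{594871}{519561}$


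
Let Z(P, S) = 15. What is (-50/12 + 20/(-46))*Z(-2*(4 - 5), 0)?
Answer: -3175/46 ≈ -69.022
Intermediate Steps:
(-50/12 + 20/(-46))*Z(-2*(4 - 5), 0) = (-50/12 + 20/(-46))*15 = (-50*1/12 + 20*(-1/46))*15 = (-25/6 - 10/23)*15 = -635/138*15 = -3175/46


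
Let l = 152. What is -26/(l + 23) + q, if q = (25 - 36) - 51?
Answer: -10876/175 ≈ -62.149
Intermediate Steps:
q = -62 (q = -11 - 51 = -62)
-26/(l + 23) + q = -26/(152 + 23) - 62 = -26/175 - 62 = -10876/175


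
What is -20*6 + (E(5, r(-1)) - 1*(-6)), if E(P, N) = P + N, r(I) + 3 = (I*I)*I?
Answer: -113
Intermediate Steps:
r(I) = -3 + I**3 (r(I) = -3 + (I*I)*I = -3 + I**2*I = -3 + I**3)
E(P, N) = N + P
-20*6 + (E(5, r(-1)) - 1*(-6)) = -20*6 + (((-3 + (-1)**3) + 5) - 1*(-6)) = -4*30 + (((-3 - 1) + 5) + 6) = -120 + ((-4 + 5) + 6) = -120 + (1 + 6) = -120 + 7 = -113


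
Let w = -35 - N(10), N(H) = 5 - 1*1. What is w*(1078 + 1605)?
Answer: -104637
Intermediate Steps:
N(H) = 4 (N(H) = 5 - 1 = 4)
w = -39 (w = -35 - 1*4 = -35 - 4 = -39)
w*(1078 + 1605) = -39*(1078 + 1605) = -39*2683 = -104637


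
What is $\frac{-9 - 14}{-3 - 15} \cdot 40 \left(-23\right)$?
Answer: $- \frac{10580}{9} \approx -1175.6$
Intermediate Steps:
$\frac{-9 - 14}{-3 - 15} \cdot 40 \left(-23\right) = - \frac{23}{-18} \cdot 40 \left(-23\right) = \left(-23\right) \left(- \frac{1}{18}\right) 40 \left(-23\right) = \frac{23}{18} \cdot 40 \left(-23\right) = \frac{460}{9} \left(-23\right) = - \frac{10580}{9}$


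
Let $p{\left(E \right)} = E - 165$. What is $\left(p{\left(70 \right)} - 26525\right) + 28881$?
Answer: $2261$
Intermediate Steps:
$p{\left(E \right)} = -165 + E$
$\left(p{\left(70 \right)} - 26525\right) + 28881 = \left(\left(-165 + 70\right) - 26525\right) + 28881 = \left(-95 - 26525\right) + 28881 = -26620 + 28881 = 2261$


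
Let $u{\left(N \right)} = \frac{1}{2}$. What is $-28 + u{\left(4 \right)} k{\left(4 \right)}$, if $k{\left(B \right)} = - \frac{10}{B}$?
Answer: $- \frac{117}{4} \approx -29.25$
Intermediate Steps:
$u{\left(N \right)} = \frac{1}{2}$
$-28 + u{\left(4 \right)} k{\left(4 \right)} = -28 + \frac{\left(-10\right) \frac{1}{4}}{2} = -28 + \frac{1}{2} \left(- \frac{5}{2}\right) = -28 - \frac{5}{4} = - \frac{117}{4}$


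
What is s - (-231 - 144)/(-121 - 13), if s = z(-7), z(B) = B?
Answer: -1313/134 ≈ -9.7985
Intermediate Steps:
s = -7
s - (-231 - 144)/(-121 - 13) = -7 - (-231 - 144)/(-121 - 13) = -7 - (-375)/(-134) = -7 - (-375)*(-1)/134 = -7 - 1*375/134 = -7 - 375/134 = -1313/134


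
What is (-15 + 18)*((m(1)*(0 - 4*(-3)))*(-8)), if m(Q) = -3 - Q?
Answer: 1152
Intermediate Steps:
(-15 + 18)*((m(1)*(0 - 4*(-3)))*(-8)) = (-15 + 18)*(((-3 - 1*1)*(0 - 4*(-3)))*(-8)) = 3*(((-3 - 1)*(0 + 12))*(-8)) = 3*(-4*12*(-8)) = 3*(-48*(-8)) = 3*384 = 1152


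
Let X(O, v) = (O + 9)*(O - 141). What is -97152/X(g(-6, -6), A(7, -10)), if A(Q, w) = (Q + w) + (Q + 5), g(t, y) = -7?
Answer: 12144/37 ≈ 328.22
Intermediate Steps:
A(Q, w) = 5 + w + 2*Q (A(Q, w) = (Q + w) + (5 + Q) = 5 + w + 2*Q)
X(O, v) = (-141 + O)*(9 + O) (X(O, v) = (9 + O)*(-141 + O) = (-141 + O)*(9 + O))
-97152/X(g(-6, -6), A(7, -10)) = -97152/(-1269 + (-7)² - 132*(-7)) = -97152/(-1269 + 49 + 924) = -97152/(-296) = -97152*(-1/296) = 12144/37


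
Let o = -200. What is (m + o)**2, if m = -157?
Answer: 127449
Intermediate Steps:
(m + o)**2 = (-157 - 200)**2 = (-357)**2 = 127449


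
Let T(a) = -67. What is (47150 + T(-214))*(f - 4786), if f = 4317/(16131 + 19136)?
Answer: -7946835649235/35267 ≈ -2.2533e+8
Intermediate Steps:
f = 4317/35267 ≈ 0.12241
(47150 + T(-214))*(f - 4786) = (47150 - 67)*(4317/35267 - 4786) = 47083*(-168783545/35267) = -7946835649235/35267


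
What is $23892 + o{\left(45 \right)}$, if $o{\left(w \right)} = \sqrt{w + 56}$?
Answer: $23892 + \sqrt{101} \approx 23902.0$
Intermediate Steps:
$o{\left(w \right)} = \sqrt{56 + w}$
$23892 + o{\left(45 \right)} = 23892 + \sqrt{56 + 45} = 23892 + \sqrt{101}$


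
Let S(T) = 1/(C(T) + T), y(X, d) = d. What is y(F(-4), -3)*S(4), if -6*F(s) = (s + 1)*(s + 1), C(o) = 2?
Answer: -½ ≈ -0.50000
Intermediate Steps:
F(s) = -(1 + s)²/6 (F(s) = -(s + 1)*(s + 1)/6 = -(1 + s)*(1 + s)/6 = -(1 + s)²/6)
S(T) = 1/(2 + T)
y(F(-4), -3)*S(4) = -3/(2 + 4) = -3/6 = -3*⅙ = -½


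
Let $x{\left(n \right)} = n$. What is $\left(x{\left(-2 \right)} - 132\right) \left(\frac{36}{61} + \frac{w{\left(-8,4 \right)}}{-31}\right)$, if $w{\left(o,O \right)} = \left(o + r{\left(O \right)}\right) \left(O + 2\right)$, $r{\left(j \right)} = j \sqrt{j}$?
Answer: $- \frac{4824}{61} \approx -79.082$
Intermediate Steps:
$r{\left(j \right)} = j^{\frac{3}{2}}$
$w{\left(o,O \right)} = \left(2 + O\right) \left(o + O^{\frac{3}{2}}\right)$ ($w{\left(o,O \right)} = \left(o + O^{\frac{3}{2}}\right) \left(O + 2\right) = \left(o + O^{\frac{3}{2}}\right) \left(2 + O\right) = \left(2 + O\right) \left(o + O^{\frac{3}{2}}\right)$)
$\left(x{\left(-2 \right)} - 132\right) \left(\frac{36}{61} + \frac{w{\left(-8,4 \right)}}{-31}\right) = \left(-2 - 132\right) \left(\frac{36}{61} + \frac{4^{\frac{5}{2}} + 2 \left(-8\right) + 2 \cdot 4^{\frac{3}{2}} + 4 \left(-8\right)}{-31}\right) = - 134 \left(36 \cdot \frac{1}{61} + \left(32 - 16 + 2 \cdot 8 - 32\right) \left(- \frac{1}{31}\right)\right) = - 134 \left(\frac{36}{61} + \left(32 - 16 + 16 - 32\right) \left(- \frac{1}{31}\right)\right) = - 134 \left(\frac{36}{61} + 0 \left(- \frac{1}{31}\right)\right) = - 134 \left(\frac{36}{61} + 0\right) = \left(-134\right) \frac{36}{61} = - \frac{4824}{61}$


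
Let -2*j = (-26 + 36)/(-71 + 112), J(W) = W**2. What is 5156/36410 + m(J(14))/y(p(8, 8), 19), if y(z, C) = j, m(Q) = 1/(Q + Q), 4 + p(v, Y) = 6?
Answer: 172259/1427272 ≈ 0.12069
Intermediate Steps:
p(v, Y) = 2 (p(v, Y) = -4 + 6 = 2)
m(Q) = 1/(2*Q)
j = -5/41 (j = -(-26 + 36)/(2*(-71 + 112)) = -5/41 ≈ -0.12195)
y(z, C) = -5/41
5156/36410 + m(J(14))/y(p(8, 8), 19) = 5156/36410 + (1/(2*(14**2)))/(-5/41) = 5156*(1/36410) + ((1/2)/196)*(-41/5) = 2578/18205 + ((1/2)*(1/196))*(-41/5) = 2578/18205 + (1/392)*(-41/5) = 2578/18205 - 41/1960 = 172259/1427272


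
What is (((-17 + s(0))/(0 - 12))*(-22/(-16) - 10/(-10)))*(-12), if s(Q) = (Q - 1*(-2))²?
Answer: -247/8 ≈ -30.875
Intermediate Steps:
s(Q) = (2 + Q)² (s(Q) = (Q + 2)² = (2 + Q)²)
(((-17 + s(0))/(0 - 12))*(-22/(-16) - 10/(-10)))*(-12) = (((-17 + (2 + 0)²)/(0 - 12))*(-22/(-16) - 10/(-10)))*(-12) = (((-17 + 2²)/(-12))*(-22*(-1/16) - 10*(-⅒)))*(-12) = (((-17 + 4)*(-1/12))*(11/8 + 1))*(-12) = (-13*(-1/12)*(19/8))*(-12) = ((13/12)*(19/8))*(-12) = (247/96)*(-12) = -247/8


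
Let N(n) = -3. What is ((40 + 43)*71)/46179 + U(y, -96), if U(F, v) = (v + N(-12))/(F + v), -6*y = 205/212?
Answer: 6536043193/5648476743 ≈ 1.1571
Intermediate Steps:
y = -205/1272 (y = -205/(6*212) = -⅙*205/212 = -205/1272 ≈ -0.16116)
U(F, v) = (-3 + v)/(F + v) (U(F, v) = (v - 3)/(F + v) = (-3 + v)/(F + v))
((40 + 43)*71)/46179 + U(y, -96) = ((40 + 43)*71)/46179 + (-3 - 96)/(-205/1272 - 96) = (83*71)*(1/46179) - 99/(-122317/1272) = 5893*(1/46179) - 1272/122317*(-99) = 5893/46179 + 125928/122317 = 6536043193/5648476743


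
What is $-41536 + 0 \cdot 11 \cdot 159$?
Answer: $-41536$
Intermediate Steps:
$-41536 + 0 \cdot 11 \cdot 159 = -41536 + 0 \cdot 159 = -41536 + 0 = -41536$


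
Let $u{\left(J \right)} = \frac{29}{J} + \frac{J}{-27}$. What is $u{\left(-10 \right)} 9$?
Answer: $- \frac{683}{30} \approx -22.767$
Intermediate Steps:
$u{\left(J \right)} = \frac{29}{J} - \frac{J}{27}$ ($u{\left(J \right)} = \frac{29}{J} + J \left(- \frac{1}{27}\right) = \frac{29}{J} - \frac{J}{27}$)
$u{\left(-10 \right)} 9 = \left(\frac{29}{-10} - - \frac{10}{27}\right) 9 = \left(29 \left(- \frac{1}{10}\right) + \frac{10}{27}\right) 9 = \left(- \frac{29}{10} + \frac{10}{27}\right) 9 = \left(- \frac{683}{270}\right) 9 = - \frac{683}{30}$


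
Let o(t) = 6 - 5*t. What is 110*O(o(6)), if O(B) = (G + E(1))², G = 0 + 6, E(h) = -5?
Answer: 110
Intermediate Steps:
G = 6
o(t) = 6 - 5*t
O(B) = 1 (O(B) = (6 - 5)² = 1² = 1)
110*O(o(6)) = 110*1 = 110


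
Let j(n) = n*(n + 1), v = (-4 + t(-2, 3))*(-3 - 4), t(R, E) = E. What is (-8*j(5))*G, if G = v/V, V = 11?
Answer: -1680/11 ≈ -152.73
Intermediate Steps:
v = 7 (v = (-4 + 3)*(-3 - 4) = -1*(-7) = 7)
j(n) = n*(1 + n)
G = 7/11 ≈ 0.63636
(-8*j(5))*G = -40*(1 + 5)*(7/11) = -40*6*(7/11) = -8*30*(7/11) = -240*7/11 = -1680/11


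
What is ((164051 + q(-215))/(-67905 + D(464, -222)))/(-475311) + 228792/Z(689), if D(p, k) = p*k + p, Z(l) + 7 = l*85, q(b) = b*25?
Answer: 162595500762064/41615364876233 ≈ 3.9071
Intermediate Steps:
q(b) = 25*b
Z(l) = -7 + 85*l (Z(l) = -7 + l*85 = -7 + 85*l)
D(p, k) = p + k*p (D(p, k) = k*p + p = p + k*p)
((164051 + q(-215))/(-67905 + D(464, -222)))/(-475311) + 228792/Z(689) = ((164051 + 25*(-215))/(-67905 + 464*(1 - 222)))/(-475311) + 228792/(-7 + 85*689) = ((164051 - 5375)/(-67905 + 464*(-221)))*(-1/475311) + 228792/(-7 + 58565) = (158676/(-67905 - 102544))*(-1/475311) + 228792/58558 = (158676/(-170449))*(-1/475311) + 228792*(1/58558) = (158676*(-1/170449))*(-1/475311) + 114396/29279 = -158676/170449*(-1/475311) + 114396/29279 = 52892/27005428213 + 114396/29279 = 162595500762064/41615364876233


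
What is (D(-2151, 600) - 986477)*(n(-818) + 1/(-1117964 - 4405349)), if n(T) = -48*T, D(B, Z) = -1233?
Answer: -214202061756555010/5523313 ≈ -3.8781e+10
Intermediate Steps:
(D(-2151, 600) - 986477)*(n(-818) + 1/(-1117964 - 4405349)) = (-1233 - 986477)*(-48*(-818) + 1/(-1117964 - 4405349)) = -987710*(39264 + 1/(-5523313)) = -987710*(39264 - 1/5523313) = -987710*216867361631/5523313 = -214202061756555010/5523313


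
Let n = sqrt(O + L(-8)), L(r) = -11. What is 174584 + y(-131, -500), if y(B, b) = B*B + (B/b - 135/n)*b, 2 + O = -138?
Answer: 191614 - 67500*I*sqrt(151)/151 ≈ 1.9161e+5 - 5493.1*I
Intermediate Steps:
O = -140 (O = -2 - 138 = -140)
n = I*sqrt(151) (n = sqrt(-140 - 11) = sqrt(-151) = I*sqrt(151) ≈ 12.288*I)
y(B, b) = B**2 + b*(B/b + 135*I*sqrt(151)/151) (y(B, b) = B*B + (B/b - 135*(-I*sqrt(151)/151))*b = B**2 + (B/b - (-135)*I*sqrt(151)/151)*b = B**2 + (B/b + 135*I*sqrt(151)/151)*b = B**2 + b*(B/b + 135*I*sqrt(151)/151))
174584 + y(-131, -500) = 174584 + (-131 + (-131)**2 + (135/151)*I*(-500)*sqrt(151)) = 174584 + (-131 + 17161 - 67500*I*sqrt(151)/151) = 174584 + (17030 - 67500*I*sqrt(151)/151) = 191614 - 67500*I*sqrt(151)/151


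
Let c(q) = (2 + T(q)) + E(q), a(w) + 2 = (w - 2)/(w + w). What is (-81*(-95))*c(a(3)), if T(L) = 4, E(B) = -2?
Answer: 30780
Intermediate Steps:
a(w) = -2 + (-2 + w)/(2*w) (a(w) = -2 + (w - 2)/(w + w) = -2 + (-2 + w)/((2*w)) = -2 + (-2 + w)*(1/(2*w)) = -2 + (-2 + w)/(2*w))
c(q) = 4 (c(q) = (2 + 4) - 2 = 6 - 2 = 4)
(-81*(-95))*c(a(3)) = -81*(-95)*4 = 7695*4 = 30780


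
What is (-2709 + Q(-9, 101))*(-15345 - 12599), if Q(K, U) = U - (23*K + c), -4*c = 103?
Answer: 66373986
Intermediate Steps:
c = -103/4 (c = -¼*103 = -103/4 ≈ -25.750)
Q(K, U) = 103/4 + U - 23*K (Q(K, U) = U - (23*K - 103/4) = U - (-103/4 + 23*K) = U + (103/4 - 23*K) = 103/4 + U - 23*K)
(-2709 + Q(-9, 101))*(-15345 - 12599) = (-2709 + (103/4 + 101 - 23*(-9)))*(-15345 - 12599) = (-2709 + (103/4 + 101 + 207))*(-27944) = (-2709 + 1335/4)*(-27944) = -9501/4*(-27944) = 66373986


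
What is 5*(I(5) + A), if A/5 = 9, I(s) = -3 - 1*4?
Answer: 190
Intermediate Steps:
I(s) = -7 (I(s) = -3 - 4 = -7)
A = 45 (A = 5*9 = 45)
5*(I(5) + A) = 5*(-7 + 45) = 5*38 = 190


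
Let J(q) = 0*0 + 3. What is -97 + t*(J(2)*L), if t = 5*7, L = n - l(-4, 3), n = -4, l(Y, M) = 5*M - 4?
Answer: -1672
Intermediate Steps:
l(Y, M) = -4 + 5*M
J(q) = 3 (J(q) = 0 + 3 = 3)
L = -15 (L = -4 - (-4 + 5*3) = -4 - (-4 + 15) = -4 - 1*11 = -4 - 11 = -15)
t = 35
-97 + t*(J(2)*L) = -97 + 35*(3*(-15)) = -97 + 35*(-45) = -97 - 1575 = -1672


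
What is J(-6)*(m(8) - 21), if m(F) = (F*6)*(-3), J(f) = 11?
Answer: -1815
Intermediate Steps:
m(F) = -18*F (m(F) = (6*F)*(-3) = -18*F)
J(-6)*(m(8) - 21) = 11*(-18*8 - 21) = 11*(-144 - 21) = 11*(-165) = -1815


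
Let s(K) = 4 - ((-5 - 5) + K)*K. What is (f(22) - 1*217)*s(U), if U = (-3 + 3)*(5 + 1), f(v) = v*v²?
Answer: 41724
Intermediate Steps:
f(v) = v³
U = 0 (U = 0*6 = 0)
s(K) = 4 - K*(-10 + K) (s(K) = 4 - (-10 + K)*K = 4 - K*(-10 + K))
(f(22) - 1*217)*s(U) = (22³ - 1*217)*(4 - 1*0² + 10*0) = (10648 - 217)*(4 - 1*0 + 0) = 10431*(4 + 0 + 0) = 10431*4 = 41724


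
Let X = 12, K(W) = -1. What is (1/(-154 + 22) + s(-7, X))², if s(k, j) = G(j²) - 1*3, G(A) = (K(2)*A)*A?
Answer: 7494174527401/17424 ≈ 4.3011e+8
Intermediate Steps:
G(A) = -A² (G(A) = (-A)*A = -A²)
s(k, j) = -3 - j⁴ (s(k, j) = -(j²)² - 1*3 = -j⁴ - 3 = -3 - j⁴)
(1/(-154 + 22) + s(-7, X))² = (1/(-154 + 22) + (-3 - 1*12⁴))² = (1/(-132) + (-3 - 1*20736))² = (-1/132 + (-3 - 20736))² = (-1/132 - 20739)² = (-2737549/132)² = 7494174527401/17424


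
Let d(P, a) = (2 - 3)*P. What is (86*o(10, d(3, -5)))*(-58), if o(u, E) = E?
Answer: 14964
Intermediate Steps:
d(P, a) = -P
(86*o(10, d(3, -5)))*(-58) = (86*(-1*3))*(-58) = (86*(-3))*(-58) = -258*(-58) = 14964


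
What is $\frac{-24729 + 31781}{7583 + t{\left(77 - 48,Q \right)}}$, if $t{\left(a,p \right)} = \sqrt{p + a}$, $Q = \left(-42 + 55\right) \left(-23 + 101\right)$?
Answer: $\frac{26737658}{28750423} - \frac{3526 \sqrt{1043}}{28750423} \approx 0.92603$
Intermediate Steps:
$Q = 1014$ ($Q = 13 \cdot 78 = 1014$)
$t{\left(a,p \right)} = \sqrt{a + p}$
$\frac{-24729 + 31781}{7583 + t{\left(77 - 48,Q \right)}} = \frac{-24729 + 31781}{7583 + \sqrt{\left(77 - 48\right) + 1014}} = \frac{7052}{7583 + \sqrt{29 + 1014}} = \frac{7052}{7583 + \sqrt{1043}}$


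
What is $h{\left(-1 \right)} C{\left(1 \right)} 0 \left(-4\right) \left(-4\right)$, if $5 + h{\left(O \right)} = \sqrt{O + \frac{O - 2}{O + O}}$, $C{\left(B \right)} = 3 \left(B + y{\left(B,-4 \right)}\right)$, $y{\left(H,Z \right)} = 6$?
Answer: $0$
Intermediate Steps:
$C{\left(B \right)} = 18 + 3 B$ ($C{\left(B \right)} = 3 \left(B + 6\right) = 3 \left(6 + B\right) = 18 + 3 B$)
$h{\left(O \right)} = -5 + \sqrt{O + \frac{-2 + O}{2 O}}$ ($h{\left(O \right)} = -5 + \sqrt{O + \frac{O - 2}{O + O}} = -5 + \sqrt{O + \frac{-2 + O}{2 O}}$)
$h{\left(-1 \right)} C{\left(1 \right)} 0 \left(-4\right) \left(-4\right) = \left(-5 + \frac{\sqrt{2 - \frac{4}{-1} + 4 \left(-1\right)}}{2}\right) \left(18 + 3 \cdot 1\right) 0 \left(-4\right) \left(-4\right) = \left(-5 + \frac{\sqrt{2 - -4 - 4}}{2}\right) \left(18 + 3\right) 0 \left(-4\right) = \left(-5 + \frac{\sqrt{2 + 4 - 4}}{2}\right) 21 \cdot 0 = \left(-5 + \frac{\sqrt{2}}{2}\right) 21 \cdot 0 = \left(-105 + \frac{21 \sqrt{2}}{2}\right) 0 = 0$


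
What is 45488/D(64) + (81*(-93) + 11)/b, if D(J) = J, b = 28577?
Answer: 81214323/114308 ≈ 710.49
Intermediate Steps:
45488/D(64) + (81*(-93) + 11)/b = 45488/64 + (81*(-93) + 11)/28577 = 45488*(1/64) + (-7533 + 11)*(1/28577) = 2843/4 - 7522*1/28577 = 2843/4 - 7522/28577 = 81214323/114308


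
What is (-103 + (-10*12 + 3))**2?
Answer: 48400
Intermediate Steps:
(-103 + (-10*12 + 3))**2 = (-103 + (-120 + 3))**2 = (-103 - 117)**2 = (-220)**2 = 48400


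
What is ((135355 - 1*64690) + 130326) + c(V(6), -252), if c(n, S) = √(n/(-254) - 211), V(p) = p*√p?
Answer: 200991 + √(-3403219 - 381*√6)/127 ≈ 2.0099e+5 + 14.528*I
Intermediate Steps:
V(p) = p^(3/2)
c(n, S) = √(-211 - n/254) (c(n, S) = √(n*(-1/254) - 211) = √(-n/254 - 211) = √(-211 - n/254))
((135355 - 1*64690) + 130326) + c(V(6), -252) = ((135355 - 1*64690) + 130326) + √(-13612876 - 1524*√6)/254 = ((135355 - 64690) + 130326) + √(-13612876 - 1524*√6)/254 = (70665 + 130326) + √(-13612876 - 1524*√6)/254 = 200991 + √(-13612876 - 1524*√6)/254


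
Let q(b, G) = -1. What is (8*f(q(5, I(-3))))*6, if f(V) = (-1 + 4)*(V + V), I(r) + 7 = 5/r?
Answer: -288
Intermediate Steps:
I(r) = -7 + 5/r
f(V) = 6*V (f(V) = 3*(2*V) = 6*V)
(8*f(q(5, I(-3))))*6 = (8*(6*(-1)))*6 = (8*(-6))*6 = -48*6 = -288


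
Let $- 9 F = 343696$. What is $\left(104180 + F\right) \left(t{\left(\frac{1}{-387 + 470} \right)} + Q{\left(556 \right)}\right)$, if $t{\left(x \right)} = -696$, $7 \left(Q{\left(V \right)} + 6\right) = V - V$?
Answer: $-46326072$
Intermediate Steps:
$Q{\left(V \right)} = -6$ ($Q{\left(V \right)} = -6 + \frac{V - V}{7} = -6 + \frac{1}{7} \cdot 0 = -6 + 0 = -6$)
$F = - \frac{343696}{9}$ ($F = \left(- \frac{1}{9}\right) 343696 = - \frac{343696}{9} \approx -38188.0$)
$\left(104180 + F\right) \left(t{\left(\frac{1}{-387 + 470} \right)} + Q{\left(556 \right)}\right) = \left(104180 - \frac{343696}{9}\right) \left(-696 - 6\right) = \frac{593924}{9} \left(-702\right) = -46326072$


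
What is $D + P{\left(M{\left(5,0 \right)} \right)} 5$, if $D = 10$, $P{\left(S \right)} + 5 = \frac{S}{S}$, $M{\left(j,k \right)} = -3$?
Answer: $-10$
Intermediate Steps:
$P{\left(S \right)} = -4$ ($P{\left(S \right)} = -5 + \frac{S}{S} = -5 + 1 = -4$)
$D + P{\left(M{\left(5,0 \right)} \right)} 5 = 10 - 20 = -10$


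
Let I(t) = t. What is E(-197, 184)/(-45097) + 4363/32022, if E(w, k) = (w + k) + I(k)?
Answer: 191282449/1444096134 ≈ 0.13246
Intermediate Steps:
E(w, k) = w + 2*k (E(w, k) = (w + k) + k = (k + w) + k = w + 2*k)
E(-197, 184)/(-45097) + 4363/32022 = (-197 + 2*184)/(-45097) + 4363/32022 = (-197 + 368)*(-1/45097) + 4363*(1/32022) = 171*(-1/45097) + 4363/32022 = -171/45097 + 4363/32022 = 191282449/1444096134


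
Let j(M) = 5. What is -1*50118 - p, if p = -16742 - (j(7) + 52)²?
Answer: -30127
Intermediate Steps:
p = -19991 (p = -16742 - (5 + 52)² = -16742 - 1*57² = -16742 - 1*3249 = -16742 - 3249 = -19991)
-1*50118 - p = -1*50118 - 1*(-19991) = -50118 + 19991 = -30127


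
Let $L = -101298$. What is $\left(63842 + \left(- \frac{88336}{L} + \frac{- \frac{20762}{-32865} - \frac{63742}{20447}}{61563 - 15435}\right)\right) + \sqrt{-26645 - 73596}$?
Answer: $\frac{85232225355014999731}{1335031189892910} + i \sqrt{100241} \approx 63843.0 + 316.61 i$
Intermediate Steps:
$\left(63842 + \left(- \frac{88336}{L} + \frac{- \frac{20762}{-32865} - \frac{63742}{20447}}{61563 - 15435}\right)\right) + \sqrt{-26645 - 73596} = \left(63842 + \left(- \frac{88336}{-101298} + \frac{- \frac{20762}{-32865} - \frac{63742}{20447}}{61563 - 15435}\right)\right) + \sqrt{-26645 - 73596} = \left(63842 + \left(\left(-88336\right) \left(- \frac{1}{101298}\right) + \frac{\left(-20762\right) \left(- \frac{1}{32865}\right) - \frac{9106}{2921}}{61563 - 15435}\right)\right) + \sqrt{-100241} = \left(63842 + \left(\frac{44168}{50649} + \frac{\frac{2966}{4695} - \frac{9106}{2921}}{46128}\right)\right) + i \sqrt{100241} = \left(63842 + \left(\frac{44168}{50649} - \frac{4261123}{79075471770}\right)\right) + i \sqrt{100241} = \left(63842 + \frac{1164129871839511}{1335031189892910}\right) + i \sqrt{100241} = \frac{85232225355014999731}{1335031189892910} + i \sqrt{100241}$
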